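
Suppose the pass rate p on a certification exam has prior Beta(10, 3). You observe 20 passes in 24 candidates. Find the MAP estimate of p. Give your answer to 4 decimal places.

Prior: Beta(10, 3).
Data: 20 successes in 24 trials. The binomial likelihood contributes p^20(1−p)^4, so the posterior is Beta(10+20, 3+4) = Beta(30, 7).
For Beta(a, b) with a, b > 1 the mode is (a−1)/(a+b−2) = 29/35 ≈ 0.8286.

p̂_MAP = 0.8286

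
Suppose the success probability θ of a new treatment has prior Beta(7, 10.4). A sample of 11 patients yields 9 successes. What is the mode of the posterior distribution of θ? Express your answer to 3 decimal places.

Prior: Beta(7, 10.4).
Data: 9 successes in 11 trials. The binomial likelihood contributes θ^9(1−θ)^2, so the posterior is Beta(7+9, 10.4+2) = Beta(16, 12.4).
For Beta(a, b) with a, b > 1 the mode is (a−1)/(a+b−2) = 15/26.4 ≈ 0.568.

θ̂_MAP = 0.568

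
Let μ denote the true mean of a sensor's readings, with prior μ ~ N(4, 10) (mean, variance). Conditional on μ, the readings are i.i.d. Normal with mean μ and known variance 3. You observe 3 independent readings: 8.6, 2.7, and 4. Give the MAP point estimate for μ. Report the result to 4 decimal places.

μ̂_MAP = 5.0000

n = 3; x̄ = (8.6 + 2.7 + 4)/3 = 15.3/3 = 5.1.
For a Normal prior and Normal likelihood with known variance, the posterior is Normal; its mode equals its mean, the precision-weighted average.
Prior precision 1/σ₀² = 1/10 = 0.1; data precision n/σ² = 3/3 = 1.
μ̂ = (0.1·4 + 1·5.1) / (0.1 + 1) = 5.5/1.1 = 5.0000.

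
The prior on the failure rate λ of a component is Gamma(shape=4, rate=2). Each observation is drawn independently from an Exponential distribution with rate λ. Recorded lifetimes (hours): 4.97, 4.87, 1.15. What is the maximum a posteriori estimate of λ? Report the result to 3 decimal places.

The Exponential(rate=λ) likelihood is ∝ λ^n e^(−λΣtᵢ). Here n = 3 and Σtᵢ = 4.97 + 4.87 + 1.15 = 10.99.
Posterior ∝ λ^3e^(−2λ) · λ^3e^(−10.99λ) = λ^6e^(−12.99λ), i.e. Gamma(7, 12.99).
Mode = (a−1)/b = 6/12.99 ≈ 0.462.

λ̂_MAP = 0.462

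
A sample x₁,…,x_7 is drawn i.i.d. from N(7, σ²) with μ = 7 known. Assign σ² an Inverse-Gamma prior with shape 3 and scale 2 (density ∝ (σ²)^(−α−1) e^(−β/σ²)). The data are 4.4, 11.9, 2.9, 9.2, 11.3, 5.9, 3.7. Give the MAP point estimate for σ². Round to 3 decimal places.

Sum of squared deviations about the known mean: SS = (4.4−7)² + (11.9−7)² + (2.9−7)² + (9.2−7)² + (11.3−7)² + (5.9−7)² + (3.7−7)² = 83.01.
The Normal likelihood contributes (σ²)^(−n/2) exp(−SS/(2σ²)), so the posterior is Inverse-Gamma(α + n/2, β + SS/2) = Inverse-Gamma(6.5, 43.505).
The mode of Inverse-Gamma(a, b) is b/(a+1) = 43.505/7.5 ≈ 5.801.

σ̂²_MAP = 5.801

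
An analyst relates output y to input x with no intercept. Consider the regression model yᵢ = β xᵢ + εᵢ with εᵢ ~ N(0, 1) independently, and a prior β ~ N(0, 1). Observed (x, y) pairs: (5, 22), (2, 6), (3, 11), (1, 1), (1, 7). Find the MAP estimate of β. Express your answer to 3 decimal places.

β̂_MAP = 3.976

log p(β | y) = −Σ(yᵢ − βxᵢ)²/(2·1) − β²/(2·1) + const.
Setting the derivative to zero: Σxᵢ(yᵢ − βxᵢ)/1 − β/1 = 0, so β = Σxᵢyᵢ / (Σxᵢ² + σ²/τ²).
Σxᵢyᵢ = 5·22 + 2·6 + 3·11 + 1·1 + 1·7 = 163; Σxᵢ² = 40; σ²/τ² = 1.
β̂_MAP = 163 / (40 + 1) = 163/41 ≈ 3.976.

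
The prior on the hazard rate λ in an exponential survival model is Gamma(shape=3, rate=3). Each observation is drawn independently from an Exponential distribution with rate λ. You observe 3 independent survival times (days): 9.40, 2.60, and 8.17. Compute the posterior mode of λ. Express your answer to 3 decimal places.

λ̂_MAP = 0.216

The Exponential(rate=λ) likelihood is ∝ λ^n e^(−λΣtᵢ). Here n = 3 and Σtᵢ = 9.40 + 2.60 + 8.17 = 20.17.
Posterior ∝ λ^2e^(−3λ) · λ^3e^(−20.17λ) = λ^5e^(−23.17λ), i.e. Gamma(6, 23.17).
Mode = (a−1)/b = 5/23.17 ≈ 0.216.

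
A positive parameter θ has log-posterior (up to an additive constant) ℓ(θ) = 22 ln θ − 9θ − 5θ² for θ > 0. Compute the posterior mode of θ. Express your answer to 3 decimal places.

ℓ'(θ) = 22/θ − 9 − 10θ. Setting this to zero and multiplying by θ: 10θ² + 9θ − 22 = 0.
θ = (−9 + √(9² + 4·10·22)) / (2·10) = (−9 + √961) / 20 = (−9 + 31)/20 = 11/10.
ℓ''(θ) = −22/θ² − 10 < 0, confirming a maximum.

θ̂_MAP = 1.100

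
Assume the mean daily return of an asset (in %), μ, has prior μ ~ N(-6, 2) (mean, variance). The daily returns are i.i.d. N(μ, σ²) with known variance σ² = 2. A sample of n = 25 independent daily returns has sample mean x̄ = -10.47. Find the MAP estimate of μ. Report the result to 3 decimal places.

μ̂_MAP = -10.298

n = 25, x̄ = -10.47.
For a Normal prior and Normal likelihood with known variance, the posterior is Normal; its mode equals its mean, the precision-weighted average.
Prior precision 1/σ₀² = 1/2 = 0.5; data precision n/σ² = 25/2 = 12.5.
μ̂ = (0.5·(-6) + 12.5·(-10.47)) / (0.5 + 12.5) = (-133.875)/13 = -1071/104 ≈ -10.298.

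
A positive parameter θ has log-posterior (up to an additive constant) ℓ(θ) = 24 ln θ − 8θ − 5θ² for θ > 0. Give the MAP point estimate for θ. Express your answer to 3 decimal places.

θ̂_MAP = 1.200

ℓ'(θ) = 24/θ − 8 − 10θ. Setting this to zero and multiplying by θ: 10θ² + 8θ − 24 = 0.
θ = (−8 + √(8² + 4·10·24)) / (2·10) = (−8 + √1024) / 20 = (−8 + 32)/20 = 6/5.
ℓ''(θ) = −24/θ² − 10 < 0, confirming a maximum.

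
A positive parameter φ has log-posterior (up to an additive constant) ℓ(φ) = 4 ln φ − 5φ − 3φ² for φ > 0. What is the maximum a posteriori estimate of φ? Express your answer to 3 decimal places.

ℓ'(φ) = 4/φ − 5 − 6φ. Setting this to zero and multiplying by φ: 6φ² + 5φ − 4 = 0.
φ = (−5 + √(5² + 4·6·4)) / (2·6) = (−5 + √121) / 12 = (−5 + 11)/12 = 1/2.
ℓ''(φ) = −4/φ² − 6 < 0, confirming a maximum.

φ̂_MAP = 0.500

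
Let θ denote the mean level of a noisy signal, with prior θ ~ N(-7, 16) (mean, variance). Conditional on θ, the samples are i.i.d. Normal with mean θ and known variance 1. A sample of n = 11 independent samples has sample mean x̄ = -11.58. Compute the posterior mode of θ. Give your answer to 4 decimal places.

θ̂_MAP = -11.5541

n = 11, x̄ = -11.58.
For a Normal prior and Normal likelihood with known variance, the posterior is Normal; its mode equals its mean, the precision-weighted average.
Prior precision 1/σ₀² = 1/16 = 0.0625; data precision n/σ² = 11/1 = 11.
θ̂ = (0.0625·(-7) + 11·(-11.58)) / (0.0625 + 11) = (-127.8175)/11.0625 = -51127/4425 ≈ -11.5541.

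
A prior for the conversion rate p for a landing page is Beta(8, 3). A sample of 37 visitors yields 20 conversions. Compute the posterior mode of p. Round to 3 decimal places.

p̂_MAP = 0.587

Prior: Beta(8, 3).
Data: 20 successes in 37 trials. The binomial likelihood contributes p^20(1−p)^17, so the posterior is Beta(8+20, 3+17) = Beta(28, 20).
For Beta(a, b) with a, b > 1 the mode is (a−1)/(a+b−2) = 27/46 ≈ 0.587.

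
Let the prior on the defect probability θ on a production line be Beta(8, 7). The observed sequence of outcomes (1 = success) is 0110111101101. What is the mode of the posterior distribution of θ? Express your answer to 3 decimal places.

θ̂_MAP = 0.615

Prior: Beta(8, 7).
Data: 9 successes in 13 trials (from the sequence). The binomial likelihood contributes θ^9(1−θ)^4, so the posterior is Beta(8+9, 7+4) = Beta(17, 11).
For Beta(a, b) with a, b > 1 the mode is (a−1)/(a+b−2) = 16/26 ≈ 0.615.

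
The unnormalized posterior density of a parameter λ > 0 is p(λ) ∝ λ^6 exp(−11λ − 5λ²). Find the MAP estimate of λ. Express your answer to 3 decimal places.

ℓ'(λ) = 6/λ − 11 − 10λ. Setting this to zero and multiplying by λ: 10λ² + 11λ − 6 = 0.
λ = (−11 + √(11² + 4·10·6)) / (2·10) = (−11 + √361) / 20 = (−11 + 19)/20 = 2/5.
ℓ''(λ) = −6/λ² − 10 < 0, confirming a maximum.

λ̂_MAP = 0.400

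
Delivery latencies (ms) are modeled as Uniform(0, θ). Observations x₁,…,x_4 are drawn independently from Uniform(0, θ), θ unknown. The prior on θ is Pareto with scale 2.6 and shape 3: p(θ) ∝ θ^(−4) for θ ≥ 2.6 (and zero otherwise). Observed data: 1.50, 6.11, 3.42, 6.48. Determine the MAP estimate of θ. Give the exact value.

The Uniform(0, θ) likelihood is θ^(−n) for θ ≥ max(xᵢ), zero otherwise. Here max(xᵢ) = 6.48.
Posterior ∝ θ^(−4) · θ^(−4) = θ^(−8) on θ ≥ max(2.6, 6.48) = 6.48.
This density is strictly decreasing in θ, so the posterior mode lies at the lower boundary of the support.

θ̂_MAP = 6.48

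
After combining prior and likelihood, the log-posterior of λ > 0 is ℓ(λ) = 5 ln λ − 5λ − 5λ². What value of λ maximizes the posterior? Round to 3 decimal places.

λ̂_MAP = 0.500

ℓ'(λ) = 5/λ − 5 − 10λ. Setting this to zero and multiplying by λ: 10λ² + 5λ − 5 = 0.
λ = (−5 + √(5² + 4·10·5)) / (2·10) = (−5 + √225) / 20 = (−5 + 15)/20 = 1/2.
ℓ''(λ) = −5/λ² − 10 < 0, confirming a maximum.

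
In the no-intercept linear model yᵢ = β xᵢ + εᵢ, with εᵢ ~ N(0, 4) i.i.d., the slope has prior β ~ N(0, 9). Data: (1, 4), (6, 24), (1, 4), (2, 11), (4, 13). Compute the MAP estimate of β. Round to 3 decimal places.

log p(β | y) = −Σ(yᵢ − βxᵢ)²/(2·4) − β²/(2·9) + const.
Setting the derivative to zero: Σxᵢ(yᵢ − βxᵢ)/4 − β/9 = 0, so β = Σxᵢyᵢ / (Σxᵢ² + σ²/τ²).
Σxᵢyᵢ = 1·4 + 6·24 + 1·4 + 2·11 + 4·13 = 226; Σxᵢ² = 58; σ²/τ² = 4/9.
β̂_MAP = 226 / (58 + 4/9) = 226/(526/9) = 1017/263 ≈ 3.867.

β̂_MAP = 3.867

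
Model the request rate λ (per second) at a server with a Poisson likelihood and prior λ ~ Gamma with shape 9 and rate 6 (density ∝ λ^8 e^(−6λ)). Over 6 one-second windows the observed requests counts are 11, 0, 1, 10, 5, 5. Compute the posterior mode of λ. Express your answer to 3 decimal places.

λ̂_MAP = 3.333

Σxᵢ = 11+0+1+10+5+5 = 32, with n = 6.
Posterior ∝ λ^8e^(−6λ) · λ^32e^(−6λ) = λ^40e^(−12λ), i.e. Gamma(shape=41, rate=12).
The mode of a Gamma(a, b) with a ≥ 1 (shape–rate) is (a−1)/b = 40/12 ≈ 3.333.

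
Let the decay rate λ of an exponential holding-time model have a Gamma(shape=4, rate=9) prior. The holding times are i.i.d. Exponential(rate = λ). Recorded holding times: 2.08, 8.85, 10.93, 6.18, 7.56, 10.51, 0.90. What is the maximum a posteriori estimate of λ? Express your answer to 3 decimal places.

λ̂_MAP = 0.179

The Exponential(rate=λ) likelihood is ∝ λ^n e^(−λΣtᵢ). Here n = 7 and Σtᵢ = 2.08 + 8.85 + 10.93 + 6.18 + 7.56 + 10.51 + 0.90 = 47.01.
Posterior ∝ λ^3e^(−9λ) · λ^7e^(−47.01λ) = λ^10e^(−56.01λ), i.e. Gamma(11, 56.01).
Mode = (a−1)/b = 10/56.01 ≈ 0.179.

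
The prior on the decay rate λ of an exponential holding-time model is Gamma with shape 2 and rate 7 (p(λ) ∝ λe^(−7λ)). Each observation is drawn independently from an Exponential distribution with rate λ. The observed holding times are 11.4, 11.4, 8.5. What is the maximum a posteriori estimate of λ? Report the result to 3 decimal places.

λ̂_MAP = 0.104

The Exponential(rate=λ) likelihood is ∝ λ^n e^(−λΣtᵢ). Here n = 3 and Σtᵢ = 11.4 + 11.4 + 8.5 = 31.3.
Posterior ∝ λe^(−7λ) · λ^3e^(−31.3λ) = λ^4e^(−38.3λ), i.e. Gamma(5, 38.3).
Mode = (a−1)/b = 4/38.3 ≈ 0.104.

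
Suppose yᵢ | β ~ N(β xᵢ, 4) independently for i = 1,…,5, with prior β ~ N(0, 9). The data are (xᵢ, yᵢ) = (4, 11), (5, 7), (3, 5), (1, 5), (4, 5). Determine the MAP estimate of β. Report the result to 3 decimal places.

β̂_MAP = 1.764

log p(β | y) = −Σ(yᵢ − βxᵢ)²/(2·4) − β²/(2·9) + const.
Setting the derivative to zero: Σxᵢ(yᵢ − βxᵢ)/4 − β/9 = 0, so β = Σxᵢyᵢ / (Σxᵢ² + σ²/τ²).
Σxᵢyᵢ = 4·11 + 5·7 + 3·5 + 1·5 + 4·5 = 119; Σxᵢ² = 67; σ²/τ² = 4/9.
β̂_MAP = 119 / (67 + 4/9) = 119/(607/9) = 1071/607 ≈ 1.764.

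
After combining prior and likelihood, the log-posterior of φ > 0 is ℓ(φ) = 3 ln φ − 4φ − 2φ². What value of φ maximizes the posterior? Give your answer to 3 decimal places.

ℓ'(φ) = 3/φ − 4 − 4φ. Setting this to zero and multiplying by φ: 4φ² + 4φ − 3 = 0.
φ = (−4 + √(4² + 4·4·3)) / (2·4) = (−4 + √64) / 8 = (−4 + 8)/8 = 1/2.
ℓ''(φ) = −3/φ² − 4 < 0, confirming a maximum.

φ̂_MAP = 0.500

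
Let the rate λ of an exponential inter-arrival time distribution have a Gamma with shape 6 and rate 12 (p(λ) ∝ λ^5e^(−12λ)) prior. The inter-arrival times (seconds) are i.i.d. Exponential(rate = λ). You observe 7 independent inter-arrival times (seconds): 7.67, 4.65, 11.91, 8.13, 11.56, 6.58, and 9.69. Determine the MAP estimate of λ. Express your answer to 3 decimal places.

λ̂_MAP = 0.166

The Exponential(rate=λ) likelihood is ∝ λ^n e^(−λΣtᵢ). Here n = 7 and Σtᵢ = 7.67 + 4.65 + 11.91 + 8.13 + 11.56 + 6.58 + 9.69 = 60.19.
Posterior ∝ λ^5e^(−12λ) · λ^7e^(−60.19λ) = λ^12e^(−72.19λ), i.e. Gamma(13, 72.19).
Mode = (a−1)/b = 12/72.19 ≈ 0.166.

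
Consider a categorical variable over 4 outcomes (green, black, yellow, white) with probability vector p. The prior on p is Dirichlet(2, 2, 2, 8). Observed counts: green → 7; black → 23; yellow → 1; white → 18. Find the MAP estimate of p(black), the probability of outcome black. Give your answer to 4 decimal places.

The posterior is Dirichlet(αᵢ + nᵢ) = Dirichlet(9, 25, 3, 26).
For a Dirichlet(a₁,…,a_K) with all aᵢ > 1, the mode has j-th component (aⱼ − 1)/(Σaᵢ − K).
Here Σaᵢ = 63 and K = 4, so p(black) = (25 − 1)/(63 − 4) = 24/59 ≈ 0.4068.

MAP estimate of p(black) = 0.4068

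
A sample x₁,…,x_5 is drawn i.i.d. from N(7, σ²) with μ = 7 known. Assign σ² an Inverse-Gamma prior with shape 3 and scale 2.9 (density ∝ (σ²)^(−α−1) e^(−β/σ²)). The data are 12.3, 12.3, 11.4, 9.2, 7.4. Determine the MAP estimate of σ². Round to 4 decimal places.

Sum of squared deviations about the known mean: SS = (12.3−7)² + (12.3−7)² + (11.4−7)² + (9.2−7)² + (7.4−7)² = 80.54.
The Normal likelihood contributes (σ²)^(−n/2) exp(−SS/(2σ²)), so the posterior is Inverse-Gamma(α + n/2, β + SS/2) = Inverse-Gamma(5.5, 43.17).
The mode of Inverse-Gamma(a, b) is b/(a+1) = 43.17/6.5 ≈ 6.6415.

σ̂²_MAP = 6.6415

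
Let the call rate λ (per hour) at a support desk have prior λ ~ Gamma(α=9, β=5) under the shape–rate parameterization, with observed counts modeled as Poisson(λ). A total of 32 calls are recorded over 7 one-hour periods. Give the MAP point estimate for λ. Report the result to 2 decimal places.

λ̂_MAP = 3.33

Σxᵢ = 32, n = 7.
Posterior ∝ λ^8e^(−5λ) · λ^32e^(−7λ) = λ^40e^(−12λ), i.e. Gamma(shape=41, rate=12).
The mode of a Gamma(a, b) with a ≥ 1 (shape–rate) is (a−1)/b = 40/12 ≈ 3.33.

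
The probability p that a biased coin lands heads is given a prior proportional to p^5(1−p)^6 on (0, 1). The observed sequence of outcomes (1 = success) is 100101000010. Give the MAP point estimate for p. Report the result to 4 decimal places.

p̂_MAP = 0.3913

The prior density ∝ p^5(1−p)^6 is the kernel of Beta(6, 7).
Data: 4 successes in 12 trials (from the sequence). The binomial likelihood contributes p^4(1−p)^8, so the posterior is Beta(6+4, 7+8) = Beta(10, 15).
For Beta(a, b) with a, b > 1 the mode is (a−1)/(a+b−2) = 9/23 ≈ 0.3913.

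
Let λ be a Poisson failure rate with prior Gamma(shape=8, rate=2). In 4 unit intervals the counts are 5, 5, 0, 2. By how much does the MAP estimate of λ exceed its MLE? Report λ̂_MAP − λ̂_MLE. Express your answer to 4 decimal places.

MAP − MLE = 0.1667

Σxᵢ = 12. Posterior is Gamma(20, 6); MAP = (20−1)/6 = 19/6 ≈ 3.16667.
MLE = x̄ = 12/4 ≈ 3.00000.
Difference = 19/6 − 12/4 = 1/6 ≈ 0.1667.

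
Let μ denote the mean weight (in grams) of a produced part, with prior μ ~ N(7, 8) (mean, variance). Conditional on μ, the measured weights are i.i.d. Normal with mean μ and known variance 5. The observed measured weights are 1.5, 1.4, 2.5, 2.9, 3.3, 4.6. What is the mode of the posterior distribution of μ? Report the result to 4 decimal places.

n = 6; x̄ = (1.5 + 1.4 + 2.5 + 2.9 + 3.3 + 4.6)/6 = 16.2/6 = 2.7.
For a Normal prior and Normal likelihood with known variance, the posterior is Normal; its mode equals its mean, the precision-weighted average.
Prior precision 1/σ₀² = 1/8 = 0.125; data precision n/σ² = 6/5 = 1.2.
μ̂ = (0.125·7 + 1.2·2.7) / (0.125 + 1.2) = 4.115/1.325 = 823/265 ≈ 3.1057.

μ̂_MAP = 3.1057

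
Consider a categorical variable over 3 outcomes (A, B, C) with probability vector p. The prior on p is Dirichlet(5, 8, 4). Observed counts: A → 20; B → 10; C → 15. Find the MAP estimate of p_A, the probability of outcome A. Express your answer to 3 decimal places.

MAP estimate of p_A = 0.407

The posterior is Dirichlet(αᵢ + nᵢ) = Dirichlet(25, 18, 19).
For a Dirichlet(a₁,…,a_K) with all aᵢ > 1, the mode has j-th component (aⱼ − 1)/(Σaᵢ − K).
Here Σaᵢ = 62 and K = 3, so p_A = (25 − 1)/(62 − 3) = 24/59 ≈ 0.407.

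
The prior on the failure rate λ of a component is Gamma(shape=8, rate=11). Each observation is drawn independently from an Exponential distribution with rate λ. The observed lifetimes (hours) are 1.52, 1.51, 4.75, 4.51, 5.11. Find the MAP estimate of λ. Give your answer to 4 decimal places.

The Exponential(rate=λ) likelihood is ∝ λ^n e^(−λΣtᵢ). Here n = 5 and Σtᵢ = 1.52 + 1.51 + 4.75 + 4.51 + 5.11 = 17.40.
Posterior ∝ λ^7e^(−11λ) · λ^5e^(−17.40λ) = λ^12e^(−28.40λ), i.e. Gamma(13, 28.40).
Mode = (a−1)/b = 12/28.40 ≈ 0.4225.

λ̂_MAP = 0.4225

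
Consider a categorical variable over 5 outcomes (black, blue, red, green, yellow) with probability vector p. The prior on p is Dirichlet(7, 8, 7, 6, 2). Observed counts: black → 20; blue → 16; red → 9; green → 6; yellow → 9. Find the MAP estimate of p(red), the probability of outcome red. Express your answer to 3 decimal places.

MAP estimate of p(red) = 0.176

The posterior is Dirichlet(αᵢ + nᵢ) = Dirichlet(27, 24, 16, 12, 11).
For a Dirichlet(a₁,…,a_K) with all aᵢ > 1, the mode has j-th component (aⱼ − 1)/(Σaᵢ − K).
Here Σaᵢ = 90 and K = 5, so p(red) = (16 − 1)/(90 − 5) = 15/85 ≈ 0.176.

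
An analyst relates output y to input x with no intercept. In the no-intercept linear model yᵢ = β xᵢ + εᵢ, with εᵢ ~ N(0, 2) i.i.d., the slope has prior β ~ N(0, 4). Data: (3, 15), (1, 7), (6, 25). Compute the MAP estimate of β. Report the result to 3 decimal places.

log p(β | y) = −Σ(yᵢ − βxᵢ)²/(2·2) − β²/(2·4) + const.
Setting the derivative to zero: Σxᵢ(yᵢ − βxᵢ)/2 − β/4 = 0, so β = Σxᵢyᵢ / (Σxᵢ² + σ²/τ²).
Σxᵢyᵢ = 3·15 + 1·7 + 6·25 = 202; Σxᵢ² = 46; σ²/τ² = 0.5.
β̂_MAP = 202 / (46 + 0.5) = 202/46.5 ≈ 4.344.

β̂_MAP = 4.344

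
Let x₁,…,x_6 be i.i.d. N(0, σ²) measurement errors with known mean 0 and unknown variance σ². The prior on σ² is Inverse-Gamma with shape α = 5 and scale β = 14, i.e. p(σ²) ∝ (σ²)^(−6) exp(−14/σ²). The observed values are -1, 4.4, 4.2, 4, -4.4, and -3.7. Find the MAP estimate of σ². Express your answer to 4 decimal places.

σ̂²_MAP = 6.3917

Sum of squared deviations about the known mean: SS = (-1−0)² + (4.4−0)² + (4.2−0)² + (4−0)² + (-4.4−0)² + (-3.7−0)² = 87.05.
The Normal likelihood contributes (σ²)^(−n/2) exp(−SS/(2σ²)), so the posterior is Inverse-Gamma(α + n/2, β + SS/2) = Inverse-Gamma(8, 57.525).
The mode of Inverse-Gamma(a, b) is b/(a+1) = 57.525/9 ≈ 6.3917.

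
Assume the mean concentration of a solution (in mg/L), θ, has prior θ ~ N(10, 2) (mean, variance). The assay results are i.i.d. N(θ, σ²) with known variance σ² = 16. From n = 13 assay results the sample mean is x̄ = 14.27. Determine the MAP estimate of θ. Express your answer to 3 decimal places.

θ̂_MAP = 12.643

n = 13, x̄ = 14.27.
For a Normal prior and Normal likelihood with known variance, the posterior is Normal; its mode equals its mean, the precision-weighted average.
Prior precision 1/σ₀² = 1/2 = 0.5; data precision n/σ² = 13/16 = 0.8125.
θ̂ = (0.5·10 + 0.8125·14.27) / (0.5 + 0.8125) = 16.594375/1.3125 = 3793/300 ≈ 12.643.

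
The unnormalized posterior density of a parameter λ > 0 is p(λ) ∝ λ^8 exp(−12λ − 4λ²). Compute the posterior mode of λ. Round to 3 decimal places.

λ̂_MAP = 0.500

ℓ'(λ) = 8/λ − 12 − 8λ. Setting this to zero and multiplying by λ: 8λ² + 12λ − 8 = 0.
λ = (−12 + √(12² + 4·8·8)) / (2·8) = (−12 + √400) / 16 = (−12 + 20)/16 = 1/2.
ℓ''(λ) = −8/λ² − 8 < 0, confirming a maximum.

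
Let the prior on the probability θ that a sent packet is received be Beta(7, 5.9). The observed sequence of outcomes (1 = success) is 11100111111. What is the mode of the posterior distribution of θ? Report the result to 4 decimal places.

θ̂_MAP = 0.6849

Prior: Beta(7, 5.9).
Data: 9 successes in 11 trials (from the sequence). The binomial likelihood contributes θ^9(1−θ)^2, so the posterior is Beta(7+9, 5.9+2) = Beta(16, 7.9).
For Beta(a, b) with a, b > 1 the mode is (a−1)/(a+b−2) = 15/21.9 ≈ 0.6849.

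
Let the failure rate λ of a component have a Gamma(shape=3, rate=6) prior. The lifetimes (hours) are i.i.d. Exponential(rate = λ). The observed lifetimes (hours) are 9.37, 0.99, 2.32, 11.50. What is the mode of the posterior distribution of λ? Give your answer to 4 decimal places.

The Exponential(rate=λ) likelihood is ∝ λ^n e^(−λΣtᵢ). Here n = 4 and Σtᵢ = 9.37 + 0.99 + 2.32 + 11.50 = 24.18.
Posterior ∝ λ^2e^(−6λ) · λ^4e^(−24.18λ) = λ^6e^(−30.18λ), i.e. Gamma(7, 30.18).
Mode = (a−1)/b = 6/30.18 ≈ 0.1988.

λ̂_MAP = 0.1988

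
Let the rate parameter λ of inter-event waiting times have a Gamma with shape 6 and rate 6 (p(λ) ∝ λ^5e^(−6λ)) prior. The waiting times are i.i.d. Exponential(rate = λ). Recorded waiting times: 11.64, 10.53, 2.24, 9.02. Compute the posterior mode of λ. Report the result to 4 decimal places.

λ̂_MAP = 0.2283

The Exponential(rate=λ) likelihood is ∝ λ^n e^(−λΣtᵢ). Here n = 4 and Σtᵢ = 11.64 + 10.53 + 2.24 + 9.02 = 33.43.
Posterior ∝ λ^5e^(−6λ) · λ^4e^(−33.43λ) = λ^9e^(−39.43λ), i.e. Gamma(10, 39.43).
Mode = (a−1)/b = 9/39.43 ≈ 0.2283.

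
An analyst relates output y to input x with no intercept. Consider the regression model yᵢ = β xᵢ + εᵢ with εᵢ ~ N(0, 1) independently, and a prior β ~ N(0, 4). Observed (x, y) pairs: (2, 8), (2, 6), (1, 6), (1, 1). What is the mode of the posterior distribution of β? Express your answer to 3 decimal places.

log p(β | y) = −Σ(yᵢ − βxᵢ)²/(2·1) − β²/(2·4) + const.
Setting the derivative to zero: Σxᵢ(yᵢ − βxᵢ)/1 − β/4 = 0, so β = Σxᵢyᵢ / (Σxᵢ² + σ²/τ²).
Σxᵢyᵢ = 2·8 + 2·6 + 1·6 + 1·1 = 35; Σxᵢ² = 10; σ²/τ² = 0.25.
β̂_MAP = 35 / (10 + 0.25) = 35/10.25 ≈ 3.415.

β̂_MAP = 3.415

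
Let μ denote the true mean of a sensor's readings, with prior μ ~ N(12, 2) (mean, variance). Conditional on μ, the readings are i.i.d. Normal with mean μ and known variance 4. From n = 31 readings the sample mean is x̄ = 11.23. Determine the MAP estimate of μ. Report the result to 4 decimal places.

n = 31, x̄ = 11.23.
For a Normal prior and Normal likelihood with known variance, the posterior is Normal; its mode equals its mean, the precision-weighted average.
Prior precision 1/σ₀² = 1/2 = 0.5; data precision n/σ² = 31/4 = 7.75.
μ̂ = (0.5·12 + 7.75·11.23) / (0.5 + 7.75) = 93.0325/8.25 = 3383/300 ≈ 11.2767.

μ̂_MAP = 11.2767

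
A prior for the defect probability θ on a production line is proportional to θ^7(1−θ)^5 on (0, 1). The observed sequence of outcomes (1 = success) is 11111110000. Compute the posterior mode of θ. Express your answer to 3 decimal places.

The prior density ∝ θ^7(1−θ)^5 is the kernel of Beta(8, 6).
Data: 7 successes in 11 trials (from the sequence). The binomial likelihood contributes θ^7(1−θ)^4, so the posterior is Beta(8+7, 6+4) = Beta(15, 10).
For Beta(a, b) with a, b > 1 the mode is (a−1)/(a+b−2) = 14/23 ≈ 0.609.

θ̂_MAP = 0.609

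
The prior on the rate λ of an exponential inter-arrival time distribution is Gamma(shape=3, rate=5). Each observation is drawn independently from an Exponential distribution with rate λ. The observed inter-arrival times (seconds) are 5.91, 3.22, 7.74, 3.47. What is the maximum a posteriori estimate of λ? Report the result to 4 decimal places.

The Exponential(rate=λ) likelihood is ∝ λ^n e^(−λΣtᵢ). Here n = 4 and Σtᵢ = 5.91 + 3.22 + 7.74 + 3.47 = 20.34.
Posterior ∝ λ^2e^(−5λ) · λ^4e^(−20.34λ) = λ^6e^(−25.34λ), i.e. Gamma(7, 25.34).
Mode = (a−1)/b = 6/25.34 ≈ 0.2368.

λ̂_MAP = 0.2368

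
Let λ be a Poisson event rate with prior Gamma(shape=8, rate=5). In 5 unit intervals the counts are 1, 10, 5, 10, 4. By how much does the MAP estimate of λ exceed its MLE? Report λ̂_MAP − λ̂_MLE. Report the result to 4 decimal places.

Σxᵢ = 30. Posterior is Gamma(38, 10); MAP = (38−1)/10 = 37/10 ≈ 3.70000.
MLE = x̄ = 30/5 ≈ 6.00000.
Difference = 37/10 − 30/5 = -23/10 ≈ -2.3000.

MAP − MLE = -2.3000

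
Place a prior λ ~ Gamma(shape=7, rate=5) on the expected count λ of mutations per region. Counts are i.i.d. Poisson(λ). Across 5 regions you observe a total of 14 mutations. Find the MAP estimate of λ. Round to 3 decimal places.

Σxᵢ = 14, n = 5.
Posterior ∝ λ^6e^(−5λ) · λ^14e^(−5λ) = λ^20e^(−10λ), i.e. Gamma(shape=21, rate=10).
The mode of a Gamma(a, b) with a ≥ 1 (shape–rate) is (a−1)/b = 20/10 ≈ 2.000.

λ̂_MAP = 2.000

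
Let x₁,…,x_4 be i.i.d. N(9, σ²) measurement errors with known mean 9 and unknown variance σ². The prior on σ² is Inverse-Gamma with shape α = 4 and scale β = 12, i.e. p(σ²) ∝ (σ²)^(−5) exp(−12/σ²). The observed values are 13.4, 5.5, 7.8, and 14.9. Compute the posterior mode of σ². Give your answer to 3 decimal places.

Sum of squared deviations about the known mean: SS = (13.4−9)² + (5.5−9)² + (7.8−9)² + (14.9−9)² = 67.86.
The Normal likelihood contributes (σ²)^(−n/2) exp(−SS/(2σ²)), so the posterior is Inverse-Gamma(α + n/2, β + SS/2) = Inverse-Gamma(6, 45.93).
The mode of Inverse-Gamma(a, b) is b/(a+1) = 45.93/7 ≈ 6.561.

σ̂²_MAP = 6.561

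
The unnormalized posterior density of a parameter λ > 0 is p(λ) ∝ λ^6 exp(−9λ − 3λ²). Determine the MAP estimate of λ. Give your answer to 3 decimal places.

ℓ'(λ) = 6/λ − 9 − 6λ. Setting this to zero and multiplying by λ: 6λ² + 9λ − 6 = 0.
λ = (−9 + √(9² + 4·6·6)) / (2·6) = (−9 + √225) / 12 = (−9 + 15)/12 = 1/2.
ℓ''(λ) = −6/λ² − 6 < 0, confirming a maximum.

λ̂_MAP = 0.500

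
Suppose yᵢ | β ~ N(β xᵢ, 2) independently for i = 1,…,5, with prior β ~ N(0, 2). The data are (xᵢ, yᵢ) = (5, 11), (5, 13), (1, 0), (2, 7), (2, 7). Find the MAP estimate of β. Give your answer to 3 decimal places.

log p(β | y) = −Σ(yᵢ − βxᵢ)²/(2·2) − β²/(2·2) + const.
Setting the derivative to zero: Σxᵢ(yᵢ − βxᵢ)/2 − β/2 = 0, so β = Σxᵢyᵢ / (Σxᵢ² + σ²/τ²).
Σxᵢyᵢ = 5·11 + 5·13 + 1·0 + 2·7 + 2·7 = 148; Σxᵢ² = 59; σ²/τ² = 1.
β̂_MAP = 148 / (59 + 1) = 148/60 ≈ 2.467.

β̂_MAP = 2.467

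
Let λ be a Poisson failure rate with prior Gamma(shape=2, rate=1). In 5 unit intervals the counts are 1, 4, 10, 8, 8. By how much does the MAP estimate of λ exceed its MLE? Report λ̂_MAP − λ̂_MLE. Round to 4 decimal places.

Σxᵢ = 31. Posterior is Gamma(33, 6); MAP = (33−1)/6 = 32/6 ≈ 5.33333.
MLE = x̄ = 31/5 ≈ 6.20000.
Difference = 32/6 − 31/5 = -13/15 ≈ -0.8667.

MAP − MLE = -0.8667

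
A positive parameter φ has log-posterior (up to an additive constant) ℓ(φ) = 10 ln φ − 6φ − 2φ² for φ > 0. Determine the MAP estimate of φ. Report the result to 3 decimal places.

φ̂_MAP = 1.000

ℓ'(φ) = 10/φ − 6 − 4φ. Setting this to zero and multiplying by φ: 4φ² + 6φ − 10 = 0.
φ = (−6 + √(6² + 4·4·10)) / (2·4) = (−6 + √196) / 8 = (−6 + 14)/8 = 1.
ℓ''(φ) = −10/φ² − 4 < 0, confirming a maximum.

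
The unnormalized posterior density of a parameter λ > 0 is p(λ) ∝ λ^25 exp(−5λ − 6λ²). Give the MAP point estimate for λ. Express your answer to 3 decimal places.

λ̂_MAP = 1.250

ℓ'(λ) = 25/λ − 5 − 12λ. Setting this to zero and multiplying by λ: 12λ² + 5λ − 25 = 0.
λ = (−5 + √(5² + 4·12·25)) / (2·12) = (−5 + √1225) / 24 = (−5 + 35)/24 = 5/4.
ℓ''(λ) = −25/λ² − 12 < 0, confirming a maximum.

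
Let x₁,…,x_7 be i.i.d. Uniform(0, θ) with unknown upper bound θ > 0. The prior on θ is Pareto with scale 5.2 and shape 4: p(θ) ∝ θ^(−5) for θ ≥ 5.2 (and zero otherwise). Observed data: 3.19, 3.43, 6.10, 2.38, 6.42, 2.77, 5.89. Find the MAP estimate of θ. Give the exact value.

The Uniform(0, θ) likelihood is θ^(−n) for θ ≥ max(xᵢ), zero otherwise. Here max(xᵢ) = 6.42.
Posterior ∝ θ^(−5) · θ^(−7) = θ^(−12) on θ ≥ max(5.2, 6.42) = 6.42.
This density is strictly decreasing in θ, so the posterior mode lies at the lower boundary of the support.

θ̂_MAP = 6.42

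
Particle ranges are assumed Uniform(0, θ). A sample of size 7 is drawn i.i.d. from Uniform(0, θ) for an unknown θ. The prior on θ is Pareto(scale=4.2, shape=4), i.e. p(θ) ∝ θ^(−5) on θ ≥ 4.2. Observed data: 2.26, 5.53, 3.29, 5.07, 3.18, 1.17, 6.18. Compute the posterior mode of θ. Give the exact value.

The Uniform(0, θ) likelihood is θ^(−n) for θ ≥ max(xᵢ), zero otherwise. Here max(xᵢ) = 6.18.
Posterior ∝ θ^(−5) · θ^(−7) = θ^(−12) on θ ≥ max(4.2, 6.18) = 6.18.
This density is strictly decreasing in θ, so the posterior mode lies at the lower boundary of the support.

θ̂_MAP = 6.18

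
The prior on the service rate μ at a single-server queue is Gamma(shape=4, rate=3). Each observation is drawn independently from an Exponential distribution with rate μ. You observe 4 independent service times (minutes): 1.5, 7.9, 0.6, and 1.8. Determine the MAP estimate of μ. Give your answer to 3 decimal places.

μ̂_MAP = 0.473

The Exponential(rate=μ) likelihood is ∝ μ^n e^(−μΣtᵢ). Here n = 4 and Σtᵢ = 1.5 + 7.9 + 0.6 + 1.8 = 11.8.
Posterior ∝ μ^3e^(−3μ) · μ^4e^(−11.8μ) = μ^7e^(−14.8μ), i.e. Gamma(8, 14.8).
Mode = (a−1)/b = 7/14.8 ≈ 0.473.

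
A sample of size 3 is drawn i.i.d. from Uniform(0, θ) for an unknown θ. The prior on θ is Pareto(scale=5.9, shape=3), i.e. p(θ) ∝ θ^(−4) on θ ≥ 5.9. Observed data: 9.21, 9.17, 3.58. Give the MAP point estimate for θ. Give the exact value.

θ̂_MAP = 9.21

The Uniform(0, θ) likelihood is θ^(−n) for θ ≥ max(xᵢ), zero otherwise. Here max(xᵢ) = 9.21.
Posterior ∝ θ^(−4) · θ^(−3) = θ^(−7) on θ ≥ max(5.9, 9.21) = 9.21.
This density is strictly decreasing in θ, so the posterior mode lies at the lower boundary of the support.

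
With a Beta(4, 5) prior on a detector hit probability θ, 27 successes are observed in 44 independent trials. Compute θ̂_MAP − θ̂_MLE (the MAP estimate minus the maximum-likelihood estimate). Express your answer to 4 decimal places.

MAP − MLE = -0.0254

Posterior is Beta(31, 22); MAP = (31−1)/(53−2) = 30/51 ≈ 0.58824.
MLE ignores the prior: θ̂_MLE = k/n = 27/44 ≈ 0.61364.
Difference = 30/51 − 27/44 = -19/748 ≈ -0.0254.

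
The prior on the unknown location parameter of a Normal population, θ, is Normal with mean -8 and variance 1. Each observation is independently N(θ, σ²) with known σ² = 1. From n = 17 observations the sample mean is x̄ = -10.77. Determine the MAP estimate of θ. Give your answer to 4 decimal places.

θ̂_MAP = -10.6161

n = 17, x̄ = -10.77.
For a Normal prior and Normal likelihood with known variance, the posterior is Normal; its mode equals its mean, the precision-weighted average.
Prior precision 1/σ₀² = 1/1 = 1; data precision n/σ² = 17/1 = 17.
θ̂ = (1·(-8) + 17·(-10.77)) / (1 + 17) = (-191.09)/18 = -19109/1800 ≈ -10.6161.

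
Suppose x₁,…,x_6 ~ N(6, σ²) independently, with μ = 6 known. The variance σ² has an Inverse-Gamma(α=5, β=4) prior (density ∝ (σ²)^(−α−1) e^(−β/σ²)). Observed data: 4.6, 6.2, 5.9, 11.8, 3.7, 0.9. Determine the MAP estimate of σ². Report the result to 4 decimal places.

σ̂²_MAP = 4.1639

Sum of squared deviations about the known mean: SS = (4.6−6)² + (6.2−6)² + (5.9−6)² + (11.8−6)² + (3.7−6)² + (0.9−6)² = 66.95.
The Normal likelihood contributes (σ²)^(−n/2) exp(−SS/(2σ²)), so the posterior is Inverse-Gamma(α + n/2, β + SS/2) = Inverse-Gamma(8, 37.475).
The mode of Inverse-Gamma(a, b) is b/(a+1) = 37.475/9 ≈ 4.1639.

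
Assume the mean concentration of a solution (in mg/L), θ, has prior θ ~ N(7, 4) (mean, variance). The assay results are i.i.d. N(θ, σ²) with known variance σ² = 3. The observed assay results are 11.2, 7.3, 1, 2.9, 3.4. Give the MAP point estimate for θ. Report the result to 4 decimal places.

n = 5; x̄ = (11.2 + 7.3 + 1 + 2.9 + 3.4)/5 = 25.8/5 = 5.16.
For a Normal prior and Normal likelihood with known variance, the posterior is Normal; its mode equals its mean, the precision-weighted average.
Prior precision 1/σ₀² = 1/4 = 0.25; data precision n/σ² = 5/3.
θ̂ = (0.25·7 + (5/3)·5.16) / (0.25 + 5/3) = 10.35/(23/12) = 5.4000.

θ̂_MAP = 5.4000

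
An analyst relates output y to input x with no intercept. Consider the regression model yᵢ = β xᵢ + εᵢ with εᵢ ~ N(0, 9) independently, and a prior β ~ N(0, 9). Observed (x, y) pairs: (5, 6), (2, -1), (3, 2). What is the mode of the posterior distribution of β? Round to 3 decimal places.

β̂_MAP = 0.872

log p(β | y) = −Σ(yᵢ − βxᵢ)²/(2·9) − β²/(2·9) + const.
Setting the derivative to zero: Σxᵢ(yᵢ − βxᵢ)/9 − β/9 = 0, so β = Σxᵢyᵢ / (Σxᵢ² + σ²/τ²).
Σxᵢyᵢ = 5·6 + 2·(-1) + 3·2 = 34; Σxᵢ² = 38; σ²/τ² = 1.
β̂_MAP = 34 / (38 + 1) = 34/39 ≈ 0.872.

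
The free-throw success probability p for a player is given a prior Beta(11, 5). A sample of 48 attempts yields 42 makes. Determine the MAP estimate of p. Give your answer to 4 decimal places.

p̂_MAP = 0.8387

Prior: Beta(11, 5).
Data: 42 successes in 48 trials. The binomial likelihood contributes p^42(1−p)^6, so the posterior is Beta(11+42, 5+6) = Beta(53, 11).
For Beta(a, b) with a, b > 1 the mode is (a−1)/(a+b−2) = 52/62 ≈ 0.8387.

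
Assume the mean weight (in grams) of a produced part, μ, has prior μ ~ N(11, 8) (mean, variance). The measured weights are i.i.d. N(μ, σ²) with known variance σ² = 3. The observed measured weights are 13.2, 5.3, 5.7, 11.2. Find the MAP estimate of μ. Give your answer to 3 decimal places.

n = 4; x̄ = (13.2 + 5.3 + 5.7 + 11.2)/4 = 35.4/4 = 8.85.
For a Normal prior and Normal likelihood with known variance, the posterior is Normal; its mode equals its mean, the precision-weighted average.
Prior precision 1/σ₀² = 1/8 = 0.125; data precision n/σ² = 4/3.
μ̂ = (0.125·11 + (4/3)·8.85) / (0.125 + 4/3) = 13.175/(35/24) = 1581/175 ≈ 9.034.

μ̂_MAP = 9.034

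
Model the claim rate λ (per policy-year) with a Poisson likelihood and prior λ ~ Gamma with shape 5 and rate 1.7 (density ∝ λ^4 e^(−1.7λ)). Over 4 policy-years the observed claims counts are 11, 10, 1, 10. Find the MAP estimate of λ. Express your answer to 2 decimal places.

Σxᵢ = 11+10+1+10 = 32, with n = 4.
Posterior ∝ λ^4e^(−1.7λ) · λ^32e^(−4λ) = λ^36e^(−5.7λ), i.e. Gamma(shape=37, rate=5.7).
The mode of a Gamma(a, b) with a ≥ 1 (shape–rate) is (a−1)/b = 36/5.7 ≈ 6.32.

λ̂_MAP = 6.32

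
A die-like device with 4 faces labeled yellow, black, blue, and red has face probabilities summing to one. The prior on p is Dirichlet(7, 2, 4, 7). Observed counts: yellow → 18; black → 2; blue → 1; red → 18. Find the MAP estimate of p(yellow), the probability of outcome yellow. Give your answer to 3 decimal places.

MAP estimate of p(yellow) = 0.436

The posterior is Dirichlet(αᵢ + nᵢ) = Dirichlet(25, 4, 5, 25).
For a Dirichlet(a₁,…,a_K) with all aᵢ > 1, the mode has j-th component (aⱼ − 1)/(Σaᵢ − K).
Here Σaᵢ = 59 and K = 4, so p(yellow) = (25 − 1)/(59 − 4) = 24/55 ≈ 0.436.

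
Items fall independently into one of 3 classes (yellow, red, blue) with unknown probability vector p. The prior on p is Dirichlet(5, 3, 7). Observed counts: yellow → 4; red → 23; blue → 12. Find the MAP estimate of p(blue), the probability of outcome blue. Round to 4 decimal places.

MAP estimate of p(blue) = 0.3529

The posterior is Dirichlet(αᵢ + nᵢ) = Dirichlet(9, 26, 19).
For a Dirichlet(a₁,…,a_K) with all aᵢ > 1, the mode has j-th component (aⱼ − 1)/(Σaᵢ − K).
Here Σaᵢ = 54 and K = 3, so p(blue) = (19 − 1)/(54 − 3) = 18/51 ≈ 0.3529.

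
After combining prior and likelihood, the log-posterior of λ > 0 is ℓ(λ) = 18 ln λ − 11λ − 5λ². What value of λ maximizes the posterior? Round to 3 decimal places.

λ̂_MAP = 0.900

ℓ'(λ) = 18/λ − 11 − 10λ. Setting this to zero and multiplying by λ: 10λ² + 11λ − 18 = 0.
λ = (−11 + √(11² + 4·10·18)) / (2·10) = (−11 + √841) / 20 = (−11 + 29)/20 = 9/10.
ℓ''(λ) = −18/λ² − 10 < 0, confirming a maximum.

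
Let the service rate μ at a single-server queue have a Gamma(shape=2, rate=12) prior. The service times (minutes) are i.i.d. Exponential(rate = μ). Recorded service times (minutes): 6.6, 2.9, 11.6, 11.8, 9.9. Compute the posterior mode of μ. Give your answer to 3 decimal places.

The Exponential(rate=μ) likelihood is ∝ μ^n e^(−μΣtᵢ). Here n = 5 and Σtᵢ = 6.6 + 2.9 + 11.6 + 11.8 + 9.9 = 42.8.
Posterior ∝ μe^(−12μ) · μ^5e^(−42.8μ) = μ^6e^(−54.8μ), i.e. Gamma(7, 54.8).
Mode = (a−1)/b = 6/54.8 ≈ 0.109.

μ̂_MAP = 0.109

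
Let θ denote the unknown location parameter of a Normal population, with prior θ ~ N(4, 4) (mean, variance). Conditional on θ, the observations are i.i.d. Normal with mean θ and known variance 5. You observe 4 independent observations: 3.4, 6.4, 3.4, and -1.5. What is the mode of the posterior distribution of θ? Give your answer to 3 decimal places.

θ̂_MAP = 3.181

n = 4; x̄ = (3.4 + 6.4 + 3.4 + (-1.5))/4 = 11.7/4 = 2.925.
For a Normal prior and Normal likelihood with known variance, the posterior is Normal; its mode equals its mean, the precision-weighted average.
Prior precision 1/σ₀² = 1/4 = 0.25; data precision n/σ² = 4/5 = 0.8.
θ̂ = (0.25·4 + 0.8·2.925) / (0.25 + 0.8) = 3.34/1.05 = 334/105 ≈ 3.181.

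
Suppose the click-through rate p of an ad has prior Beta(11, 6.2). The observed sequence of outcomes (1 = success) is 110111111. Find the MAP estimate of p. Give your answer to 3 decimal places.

Prior: Beta(11, 6.2).
Data: 8 successes in 9 trials (from the sequence). The binomial likelihood contributes p^8(1−p)^1, so the posterior is Beta(11+8, 6.2+1) = Beta(19, 7.2).
For Beta(a, b) with a, b > 1 the mode is (a−1)/(a+b−2) = 18/24.2 ≈ 0.744.

p̂_MAP = 0.744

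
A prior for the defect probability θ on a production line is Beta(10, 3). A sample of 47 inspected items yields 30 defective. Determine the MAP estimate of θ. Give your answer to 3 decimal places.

θ̂_MAP = 0.672

Prior: Beta(10, 3).
Data: 30 successes in 47 trials. The binomial likelihood contributes θ^30(1−θ)^17, so the posterior is Beta(10+30, 3+17) = Beta(40, 20).
For Beta(a, b) with a, b > 1 the mode is (a−1)/(a+b−2) = 39/58 ≈ 0.672.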